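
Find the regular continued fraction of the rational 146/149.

[0; 1, 48, 1, 2]

Run the Euclidean algorithm on 146 and 149; the successive quotients are the partial quotients a_0, a_1, ... (each step inverts the fractional part left over by the previous one):
  146 = 0*149 + 146, so a_0 = 0.
  149 = 1*146 + 3, so a_1 = 1.
  146 = 48*3 + 2, so a_2 = 48.
  3 = 1*2 + 1, so a_3 = 1.
  2 = 2*1 + 0, so a_4 = 2.
The remainder reaches 0 after 5 divisions, so the expansion has 5 partial quotients, read off in order.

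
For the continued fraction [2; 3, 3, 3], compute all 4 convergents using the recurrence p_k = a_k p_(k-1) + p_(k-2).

Using the convergent recurrence p_i = a_i*p_{i-1} + p_{i-2}, q_i = a_i*q_{i-1} + q_{i-2} with p_{-2}=0, p_{-1}=1, q_{-2}=1, q_{-1}=0:
  i=0: a_0=2, p_0 = 2*1 + 0 = 2, q_0 = 2*0 + 1 = 1.
  i=1: a_1=3, p_1 = 3*2 + 1 = 7, q_1 = 3*1 + 0 = 3.
  i=2: a_2=3, p_2 = 3*7 + 2 = 23, q_2 = 3*3 + 1 = 10.
  i=3: a_3=3, p_3 = 3*23 + 7 = 76, q_3 = 3*10 + 3 = 33.

2/1, 7/3, 23/10, 76/33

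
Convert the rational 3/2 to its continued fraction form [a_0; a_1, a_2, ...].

[1; 2]

Run the Euclidean algorithm on 3 and 2; the successive quotients are the partial quotients a_0, a_1, ... (each step inverts the fractional part left over by the previous one):
  3 = 1*2 + 1, so a_0 = 1.
  2 = 2*1 + 0, so a_1 = 2.
The remainder reaches 0 after 2 divisions, so the expansion has 2 partial quotients, read off in order.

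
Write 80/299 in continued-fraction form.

Run the Euclidean algorithm on 80 and 299; the successive quotients are the partial quotients a_0, a_1, ... (each step inverts the fractional part left over by the previous one):
  80 = 0*299 + 80, so a_0 = 0.
  299 = 3*80 + 59, so a_1 = 3.
  80 = 1*59 + 21, so a_2 = 1.
  59 = 2*21 + 17, so a_3 = 2.
  21 = 1*17 + 4, so a_4 = 1.
  17 = 4*4 + 1, so a_5 = 4.
  4 = 4*1 + 0, so a_6 = 4.
The remainder reaches 0 after 7 divisions, so the expansion has 7 partial quotients, read off in order.

[0; 3, 1, 2, 1, 4, 4]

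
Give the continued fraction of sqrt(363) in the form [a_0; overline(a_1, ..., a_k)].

[19; overline(19, 38)]

Write x_i = (sqrt(363) + m_i)/d_i with (m_0, d_0) = (0, 1). a_0 = floor(sqrt(363)) = 19, since 19^2 = 361 <= 363 < 400 = 20^2.
Iterate m_{i+1} = d_i*a_i - m_i, d_{i+1} = (363 - m_{i+1}^2)/d_i, a_{i+1} = floor((a_0 + m_{i+1})/d_{i+1}):
  m_1 = 1*19 - 0 = 19, d_1 = (363 - 19^2)/1 = 2/1 = 2, a_1 = floor((19 + 19)/2) = 19.
  m_2 = 2*19 - 19 = 19, d_2 = (363 - 19^2)/2 = 2/2 = 1, a_2 = floor((19 + 19)/1) = 38.
  m_3 = 1*38 - 19 = 19, d_3 = (363 - 19^2)/1 = 2/1 = 2: (m_3, d_3) = (m_1, d_1) = (19, 2), so from here the quotients repeat a_1, a_2; the period length is 2.
Hence the expansion of sqrt(363) is a_0 = 19 followed by the repeating block 19, 38 (period 2).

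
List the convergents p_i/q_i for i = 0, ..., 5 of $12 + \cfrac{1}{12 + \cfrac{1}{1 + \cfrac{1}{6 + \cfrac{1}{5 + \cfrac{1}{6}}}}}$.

12/1, 145/12, 157/13, 1087/90, 5592/463, 34639/2868

Using the convergent recurrence p_i = a_i*p_{i-1} + p_{i-2}, q_i = a_i*q_{i-1} + q_{i-2} with p_{-2}=0, p_{-1}=1, q_{-2}=1, q_{-1}=0:
  i=0: a_0=12, p_0 = 12*1 + 0 = 12, q_0 = 12*0 + 1 = 1.
  i=1: a_1=12, p_1 = 12*12 + 1 = 145, q_1 = 12*1 + 0 = 12.
  i=2: a_2=1, p_2 = 1*145 + 12 = 157, q_2 = 1*12 + 1 = 13.
  i=3: a_3=6, p_3 = 6*157 + 145 = 1087, q_3 = 6*13 + 12 = 90.
  i=4: a_4=5, p_4 = 5*1087 + 157 = 5592, q_4 = 5*90 + 13 = 463.
  i=5: a_5=6, p_5 = 6*5592 + 1087 = 34639, q_5 = 6*463 + 90 = 2868.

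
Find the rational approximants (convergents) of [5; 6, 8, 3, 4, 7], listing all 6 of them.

Using the convergent recurrence p_i = a_i*p_{i-1} + p_{i-2}, q_i = a_i*q_{i-1} + q_{i-2} with p_{-2}=0, p_{-1}=1, q_{-2}=1, q_{-1}=0:
  i=0: a_0=5, p_0 = 5*1 + 0 = 5, q_0 = 5*0 + 1 = 1.
  i=1: a_1=6, p_1 = 6*5 + 1 = 31, q_1 = 6*1 + 0 = 6.
  i=2: a_2=8, p_2 = 8*31 + 5 = 253, q_2 = 8*6 + 1 = 49.
  i=3: a_3=3, p_3 = 3*253 + 31 = 790, q_3 = 3*49 + 6 = 153.
  i=4: a_4=4, p_4 = 4*790 + 253 = 3413, q_4 = 4*153 + 49 = 661.
  i=5: a_5=7, p_5 = 7*3413 + 790 = 24681, q_5 = 7*661 + 153 = 4780.

5/1, 31/6, 253/49, 790/153, 3413/661, 24681/4780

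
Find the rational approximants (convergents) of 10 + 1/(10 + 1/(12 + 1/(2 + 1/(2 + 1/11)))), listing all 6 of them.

Using the convergent recurrence p_i = a_i*p_{i-1} + p_{i-2}, q_i = a_i*q_{i-1} + q_{i-2} with p_{-2}=0, p_{-1}=1, q_{-2}=1, q_{-1}=0:
  i=0: a_0=10, p_0 = 10*1 + 0 = 10, q_0 = 10*0 + 1 = 1.
  i=1: a_1=10, p_1 = 10*10 + 1 = 101, q_1 = 10*1 + 0 = 10.
  i=2: a_2=12, p_2 = 12*101 + 10 = 1222, q_2 = 12*10 + 1 = 121.
  i=3: a_3=2, p_3 = 2*1222 + 101 = 2545, q_3 = 2*121 + 10 = 252.
  i=4: a_4=2, p_4 = 2*2545 + 1222 = 6312, q_4 = 2*252 + 121 = 625.
  i=5: a_5=11, p_5 = 11*6312 + 2545 = 71977, q_5 = 11*625 + 252 = 7127.

10/1, 101/10, 1222/121, 2545/252, 6312/625, 71977/7127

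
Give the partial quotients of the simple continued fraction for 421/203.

Run the Euclidean algorithm on 421 and 203; the successive quotients are the partial quotients a_0, a_1, ... (each step inverts the fractional part left over by the previous one):
  421 = 2*203 + 15, so a_0 = 2.
  203 = 13*15 + 8, so a_1 = 13.
  15 = 1*8 + 7, so a_2 = 1.
  8 = 1*7 + 1, so a_3 = 1.
  7 = 7*1 + 0, so a_4 = 7.
The remainder reaches 0 after 5 divisions, so the expansion has 5 partial quotients, read off in order.

[2; 13, 1, 1, 7]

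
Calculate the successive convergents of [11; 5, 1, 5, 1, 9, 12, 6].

Using the convergent recurrence p_i = a_i*p_{i-1} + p_{i-2}, q_i = a_i*q_{i-1} + q_{i-2} with p_{-2}=0, p_{-1}=1, q_{-2}=1, q_{-1}=0:
  i=0: a_0=11, p_0 = 11*1 + 0 = 11, q_0 = 11*0 + 1 = 1.
  i=1: a_1=5, p_1 = 5*11 + 1 = 56, q_1 = 5*1 + 0 = 5.
  i=2: a_2=1, p_2 = 1*56 + 11 = 67, q_2 = 1*5 + 1 = 6.
  i=3: a_3=5, p_3 = 5*67 + 56 = 391, q_3 = 5*6 + 5 = 35.
  i=4: a_4=1, p_4 = 1*391 + 67 = 458, q_4 = 1*35 + 6 = 41.
  i=5: a_5=9, p_5 = 9*458 + 391 = 4513, q_5 = 9*41 + 35 = 404.
  i=6: a_6=12, p_6 = 12*4513 + 458 = 54614, q_6 = 12*404 + 41 = 4889.
  i=7: a_7=6, p_7 = 6*54614 + 4513 = 332197, q_7 = 6*4889 + 404 = 29738.

11/1, 56/5, 67/6, 391/35, 458/41, 4513/404, 54614/4889, 332197/29738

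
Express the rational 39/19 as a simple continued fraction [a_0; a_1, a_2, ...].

[2; 19]

Run the Euclidean algorithm on 39 and 19; the successive quotients are the partial quotients a_0, a_1, ... (each step inverts the fractional part left over by the previous one):
  39 = 2*19 + 1, so a_0 = 2.
  19 = 19*1 + 0, so a_1 = 19.
The remainder reaches 0 after 2 divisions, so the expansion has 2 partial quotients, read off in order.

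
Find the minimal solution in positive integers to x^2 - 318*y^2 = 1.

(x, y) = (107, 6)

First expand sqrt(318) as a continued fraction. With x_i = (sqrt(318) + m_i)/d_i and (m_0, d_0) = (0, 1): a_0 = floor(sqrt(318)) = 17, since 17^2 = 289 <= 318 < 324 = 18^2.
Iterate m_{i+1} = d_i*a_i - m_i, d_{i+1} = (318 - m_{i+1}^2)/d_i, a_{i+1} = floor((a_0 + m_{i+1})/d_{i+1}):
  m_1 = 1*17 - 0 = 17, d_1 = (318 - 17^2)/1 = 29/1 = 29, a_1 = floor((17 + 17)/29) = 1.
  m_2 = 29*1 - 17 = 12, d_2 = (318 - 12^2)/29 = 174/29 = 6, a_2 = floor((17 + 12)/6) = 4.
  m_3 = 6*4 - 12 = 12, d_3 = (318 - 12^2)/6 = 174/6 = 29, a_3 = floor((17 + 12)/29) = 1.
  m_4 = 29*1 - 12 = 17, d_4 = (318 - 17^2)/29 = 29/29 = 1, a_4 = floor((17 + 17)/1) = 34.
  m_5 = 1*34 - 17 = 17, d_5 = (318 - 17^2)/1 = 29/1 = 29: (m_5, d_5) = (m_1, d_1) = (17, 29), so from here the quotients repeat a_1, ..., a_4; the period length is 4.
So sqrt(318) = [17; (1, 4, 1, 34)] with period length k = 4.
k is even, so the fundamental solution of x^2 - 318y^2 = 1 is (p_{k-1}, q_{k-1}) = (p_3, q_3); compute convergents through index 3.
Convergents (p_i = a_i*p_{i-1} + p_{i-2}, q_i = a_i*q_{i-1} + q_{i-2} with p_{-2}=0, p_{-1}=1, q_{-2}=1, q_{-1}=0):
  i=0: a_0=17, p_0 = 17*1 + 0 = 17, q_0 = 17*0 + 1 = 1.
  i=1: a_1=1, p_1 = 1*17 + 1 = 18, q_1 = 1*1 + 0 = 1.
  i=2: a_2=4, p_2 = 4*18 + 17 = 89, q_2 = 4*1 + 1 = 5.
  i=3: a_3=1, p_3 = 1*89 + 18 = 107, q_3 = 1*5 + 1 = 6.
Check: 107^2 - 318*6^2 = 11449 - 11448 = 1, so (x, y) = (107, 6) solves the equation, and by the theorem it is the least positive solution.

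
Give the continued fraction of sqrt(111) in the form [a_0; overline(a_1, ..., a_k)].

[10; overline(1, 1, 6, 1, 1, 20)]

Write x_i = (sqrt(111) + m_i)/d_i with (m_0, d_0) = (0, 1). a_0 = floor(sqrt(111)) = 10, since 10^2 = 100 <= 111 < 121 = 11^2.
Iterate m_{i+1} = d_i*a_i - m_i, d_{i+1} = (111 - m_{i+1}^2)/d_i, a_{i+1} = floor((a_0 + m_{i+1})/d_{i+1}):
  m_1 = 1*10 - 0 = 10, d_1 = (111 - 10^2)/1 = 11/1 = 11, a_1 = floor((10 + 10)/11) = 1.
  m_2 = 11*1 - 10 = 1, d_2 = (111 - 1^2)/11 = 110/11 = 10, a_2 = floor((10 + 1)/10) = 1.
  m_3 = 10*1 - 1 = 9, d_3 = (111 - 9^2)/10 = 30/10 = 3, a_3 = floor((10 + 9)/3) = 6.
  m_4 = 3*6 - 9 = 9, d_4 = (111 - 9^2)/3 = 30/3 = 10, a_4 = floor((10 + 9)/10) = 1.
  m_5 = 10*1 - 9 = 1, d_5 = (111 - 1^2)/10 = 110/10 = 11, a_5 = floor((10 + 1)/11) = 1.
  m_6 = 11*1 - 1 = 10, d_6 = (111 - 10^2)/11 = 11/11 = 1, a_6 = floor((10 + 10)/1) = 20.
  m_7 = 1*20 - 10 = 10, d_7 = (111 - 10^2)/1 = 11/1 = 11: (m_7, d_7) = (m_1, d_1) = (10, 11), so from here the quotients repeat a_1, ..., a_6; the period length is 6.
Hence the expansion of sqrt(111) is a_0 = 10 followed by the repeating block 1, 1, 6, 1, 1, 20 (period 6).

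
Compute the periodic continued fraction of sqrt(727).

[26; (1, 25, 1, 52)]

Write x_i = (sqrt(727) + m_i)/d_i with (m_0, d_0) = (0, 1). a_0 = floor(sqrt(727)) = 26, since 26^2 = 676 <= 727 < 729 = 27^2.
Iterate m_{i+1} = d_i*a_i - m_i, d_{i+1} = (727 - m_{i+1}^2)/d_i, a_{i+1} = floor((a_0 + m_{i+1})/d_{i+1}):
  m_1 = 1*26 - 0 = 26, d_1 = (727 - 26^2)/1 = 51/1 = 51, a_1 = floor((26 + 26)/51) = 1.
  m_2 = 51*1 - 26 = 25, d_2 = (727 - 25^2)/51 = 102/51 = 2, a_2 = floor((26 + 25)/2) = 25.
  m_3 = 2*25 - 25 = 25, d_3 = (727 - 25^2)/2 = 102/2 = 51, a_3 = floor((26 + 25)/51) = 1.
  m_4 = 51*1 - 25 = 26, d_4 = (727 - 26^2)/51 = 51/51 = 1, a_4 = floor((26 + 26)/1) = 52.
  m_5 = 1*52 - 26 = 26, d_5 = (727 - 26^2)/1 = 51/1 = 51: (m_5, d_5) = (m_1, d_1) = (26, 51), so from here the quotients repeat a_1, ..., a_4; the period length is 4.
Hence the expansion of sqrt(727) is a_0 = 26 followed by the repeating block 1, 25, 1, 52 (period 4).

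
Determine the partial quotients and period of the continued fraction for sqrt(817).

[28; (1, 1, 2, 1, 1, 56)]

Write x_i = (sqrt(817) + m_i)/d_i with (m_0, d_0) = (0, 1). a_0 = floor(sqrt(817)) = 28, since 28^2 = 784 <= 817 < 841 = 29^2.
Iterate m_{i+1} = d_i*a_i - m_i, d_{i+1} = (817 - m_{i+1}^2)/d_i, a_{i+1} = floor((a_0 + m_{i+1})/d_{i+1}):
  m_1 = 1*28 - 0 = 28, d_1 = (817 - 28^2)/1 = 33/1 = 33, a_1 = floor((28 + 28)/33) = 1.
  m_2 = 33*1 - 28 = 5, d_2 = (817 - 5^2)/33 = 792/33 = 24, a_2 = floor((28 + 5)/24) = 1.
  m_3 = 24*1 - 5 = 19, d_3 = (817 - 19^2)/24 = 456/24 = 19, a_3 = floor((28 + 19)/19) = 2.
  m_4 = 19*2 - 19 = 19, d_4 = (817 - 19^2)/19 = 456/19 = 24, a_4 = floor((28 + 19)/24) = 1.
  m_5 = 24*1 - 19 = 5, d_5 = (817 - 5^2)/24 = 792/24 = 33, a_5 = floor((28 + 5)/33) = 1.
  m_6 = 33*1 - 5 = 28, d_6 = (817 - 28^2)/33 = 33/33 = 1, a_6 = floor((28 + 28)/1) = 56.
  m_7 = 1*56 - 28 = 28, d_7 = (817 - 28^2)/1 = 33/1 = 33: (m_7, d_7) = (m_1, d_1) = (28, 33), so from here the quotients repeat a_1, ..., a_6; the period length is 6.
Hence the expansion of sqrt(817) is a_0 = 28 followed by the repeating block 1, 1, 2, 1, 1, 56 (period 6).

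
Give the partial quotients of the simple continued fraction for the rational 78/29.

[2; 1, 2, 4, 2]

Run the Euclidean algorithm on 78 and 29; the successive quotients are the partial quotients a_0, a_1, ... (each step inverts the fractional part left over by the previous one):
  78 = 2*29 + 20, so a_0 = 2.
  29 = 1*20 + 9, so a_1 = 1.
  20 = 2*9 + 2, so a_2 = 2.
  9 = 4*2 + 1, so a_3 = 4.
  2 = 2*1 + 0, so a_4 = 2.
The remainder reaches 0 after 5 divisions, so the expansion has 5 partial quotients, read off in order.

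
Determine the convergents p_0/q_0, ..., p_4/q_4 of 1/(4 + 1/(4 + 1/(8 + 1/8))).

Using the convergent recurrence p_i = a_i*p_{i-1} + p_{i-2}, q_i = a_i*q_{i-1} + q_{i-2} with p_{-2}=0, p_{-1}=1, q_{-2}=1, q_{-1}=0:
  i=0: a_0=0, p_0 = 0*1 + 0 = 0, q_0 = 0*0 + 1 = 1.
  i=1: a_1=4, p_1 = 4*0 + 1 = 1, q_1 = 4*1 + 0 = 4.
  i=2: a_2=4, p_2 = 4*1 + 0 = 4, q_2 = 4*4 + 1 = 17.
  i=3: a_3=8, p_3 = 8*4 + 1 = 33, q_3 = 8*17 + 4 = 140.
  i=4: a_4=8, p_4 = 8*33 + 4 = 268, q_4 = 8*140 + 17 = 1137.

0/1, 1/4, 4/17, 33/140, 268/1137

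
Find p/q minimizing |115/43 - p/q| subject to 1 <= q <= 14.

Expand x = 115/43 as a continued fraction with the Euclidean algorithm:
  115 = 2*43 + 29, so a_0 = 2.
  43 = 1*29 + 14, so a_1 = 1.
  29 = 2*14 + 1, so a_2 = 2.
  14 = 14*1 + 0, so a_3 = 14.
so x = [2; 1, 2, 14].
Convergents (p_i = a_i*p_{i-1} + p_{i-2}, q_i = a_i*q_{i-1} + q_{i-2} with p_{-2}=0, p_{-1}=1, q_{-2}=1, q_{-1}=0), until the denominator exceeds 14:
  i=0: a_0=2, p_0 = 2*1 + 0 = 2, q_0 = 2*0 + 1 = 1.
  i=1: a_1=1, p_1 = 1*2 + 1 = 3, q_1 = 1*1 + 0 = 1.
  i=2: a_2=2, p_2 = 2*3 + 2 = 8, q_2 = 2*1 + 1 = 3.
  i=3: a_3=14, p_3 = 14*8 + 3 = 115, q_3 = 14*3 + 1 = 43.
q_3 = 43 > 14, so the last convergent with denominator <= 14 is p_2/q_2 = 8/3.
The closest fraction with denominator <= 14 is either p_2/q_2 or the intermediate fraction (k*p_2 + p_1)/(k*q_2 + q_1) with the largest k >= 1 whose denominator stays <= 14; these approach x as k grows, and every other convergent or intermediate fraction in range is farther away.
Largest k: floor((14 - q_1)/q_2) = floor((14 - 1)/3) = 4.
That gives (4*8 + 3)/(4*3 + 1) = 35/13.
Compare the errors: |x - 8/3| = |115*3 - 8*43|/(43*3) = 1/129, and |x - 35/13| = |115*13 - 35*43|/(43*13) = 10/559.
Cross-multiplying, 1*559 = 559 < 1290 = 10*129, so 1/129 is smaller: the convergent 8/3 is closer to x than 35/13.

8/3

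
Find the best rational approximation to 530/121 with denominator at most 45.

Expand x = 530/121 as a continued fraction with the Euclidean algorithm:
  530 = 4*121 + 46, so a_0 = 4.
  121 = 2*46 + 29, so a_1 = 2.
  46 = 1*29 + 17, so a_2 = 1.
  29 = 1*17 + 12, so a_3 = 1.
  17 = 1*12 + 5, so a_4 = 1.
  12 = 2*5 + 2, so a_5 = 2.
  5 = 2*2 + 1, so a_6 = 2.
  2 = 2*1 + 0, so a_7 = 2.
so x = [4; 2, 1, 1, 1, 2, 2, 2].
Convergents (p_i = a_i*p_{i-1} + p_{i-2}, q_i = a_i*q_{i-1} + q_{i-2} with p_{-2}=0, p_{-1}=1, q_{-2}=1, q_{-1}=0), until the denominator exceeds 45:
  i=0: a_0=4, p_0 = 4*1 + 0 = 4, q_0 = 4*0 + 1 = 1.
  i=1: a_1=2, p_1 = 2*4 + 1 = 9, q_1 = 2*1 + 0 = 2.
  i=2: a_2=1, p_2 = 1*9 + 4 = 13, q_2 = 1*2 + 1 = 3.
  i=3: a_3=1, p_3 = 1*13 + 9 = 22, q_3 = 1*3 + 2 = 5.
  i=4: a_4=1, p_4 = 1*22 + 13 = 35, q_4 = 1*5 + 3 = 8.
  i=5: a_5=2, p_5 = 2*35 + 22 = 92, q_5 = 2*8 + 5 = 21.
  i=6: a_6=2, p_6 = 2*92 + 35 = 219, q_6 = 2*21 + 8 = 50.
q_6 = 50 > 45, so the last convergent with denominator <= 45 is p_5/q_5 = 92/21.
The closest fraction with denominator <= 45 is either p_5/q_5 or the intermediate fraction (k*p_5 + p_4)/(k*q_5 + q_4) with the largest k >= 1 whose denominator stays <= 45; these approach x as k grows, and every other convergent or intermediate fraction in range is farther away.
Largest k: floor((45 - q_4)/q_5) = floor((45 - 8)/21) = 1.
That gives (1*92 + 35)/(1*21 + 8) = 127/29.
Compare the errors: |x - 92/21| = |530*21 - 92*121|/(121*21) = 2/2541, and |x - 127/29| = |530*29 - 127*121|/(121*29) = 3/3509.
Cross-multiplying, 2*3509 = 7018 < 7623 = 3*2541, so 2/2541 is smaller: the convergent 92/21 is closer to x than 127/29.

92/21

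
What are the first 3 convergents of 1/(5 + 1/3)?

Using the convergent recurrence p_i = a_i*p_{i-1} + p_{i-2}, q_i = a_i*q_{i-1} + q_{i-2} with p_{-2}=0, p_{-1}=1, q_{-2}=1, q_{-1}=0:
  i=0: a_0=0, p_0 = 0*1 + 0 = 0, q_0 = 0*0 + 1 = 1.
  i=1: a_1=5, p_1 = 5*0 + 1 = 1, q_1 = 5*1 + 0 = 5.
  i=2: a_2=3, p_2 = 3*1 + 0 = 3, q_2 = 3*5 + 1 = 16.

0/1, 1/5, 3/16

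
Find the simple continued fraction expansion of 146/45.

[3; 4, 11]

Run the Euclidean algorithm on 146 and 45; the successive quotients are the partial quotients a_0, a_1, ... (each step inverts the fractional part left over by the previous one):
  146 = 3*45 + 11, so a_0 = 3.
  45 = 4*11 + 1, so a_1 = 4.
  11 = 11*1 + 0, so a_2 = 11.
The remainder reaches 0 after 3 divisions, so the expansion has 3 partial quotients, read off in order.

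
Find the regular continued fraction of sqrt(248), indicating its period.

Write x_i = (sqrt(248) + m_i)/d_i with (m_0, d_0) = (0, 1). a_0 = floor(sqrt(248)) = 15, since 15^2 = 225 <= 248 < 256 = 16^2.
Iterate m_{i+1} = d_i*a_i - m_i, d_{i+1} = (248 - m_{i+1}^2)/d_i, a_{i+1} = floor((a_0 + m_{i+1})/d_{i+1}):
  m_1 = 1*15 - 0 = 15, d_1 = (248 - 15^2)/1 = 23/1 = 23, a_1 = floor((15 + 15)/23) = 1.
  m_2 = 23*1 - 15 = 8, d_2 = (248 - 8^2)/23 = 184/23 = 8, a_2 = floor((15 + 8)/8) = 2.
  m_3 = 8*2 - 8 = 8, d_3 = (248 - 8^2)/8 = 184/8 = 23, a_3 = floor((15 + 8)/23) = 1.
  m_4 = 23*1 - 8 = 15, d_4 = (248 - 15^2)/23 = 23/23 = 1, a_4 = floor((15 + 15)/1) = 30.
  m_5 = 1*30 - 15 = 15, d_5 = (248 - 15^2)/1 = 23/1 = 23: (m_5, d_5) = (m_1, d_1) = (15, 23), so from here the quotients repeat a_1, ..., a_4; the period length is 4.
Hence the expansion of sqrt(248) is a_0 = 15 followed by the repeating block 1, 2, 1, 30 (period 4).

[15; (1, 2, 1, 30)]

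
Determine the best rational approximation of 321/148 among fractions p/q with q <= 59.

128/59

Expand x = 321/148 as a continued fraction with the Euclidean algorithm:
  321 = 2*148 + 25, so a_0 = 2.
  148 = 5*25 + 23, so a_1 = 5.
  25 = 1*23 + 2, so a_2 = 1.
  23 = 11*2 + 1, so a_3 = 11.
  2 = 2*1 + 0, so a_4 = 2.
so x = [2; 5, 1, 11, 2].
Convergents (p_i = a_i*p_{i-1} + p_{i-2}, q_i = a_i*q_{i-1} + q_{i-2} with p_{-2}=0, p_{-1}=1, q_{-2}=1, q_{-1}=0), until the denominator exceeds 59:
  i=0: a_0=2, p_0 = 2*1 + 0 = 2, q_0 = 2*0 + 1 = 1.
  i=1: a_1=5, p_1 = 5*2 + 1 = 11, q_1 = 5*1 + 0 = 5.
  i=2: a_2=1, p_2 = 1*11 + 2 = 13, q_2 = 1*5 + 1 = 6.
  i=3: a_3=11, p_3 = 11*13 + 11 = 154, q_3 = 11*6 + 5 = 71.
q_3 = 71 > 59, so the last convergent with denominator <= 59 is p_2/q_2 = 13/6.
The closest fraction with denominator <= 59 is either p_2/q_2 or the intermediate fraction (k*p_2 + p_1)/(k*q_2 + q_1) with the largest k >= 1 whose denominator stays <= 59; these approach x as k grows, and every other convergent or intermediate fraction in range is farther away.
Largest k: floor((59 - q_1)/q_2) = floor((59 - 5)/6) = 9.
That gives (9*13 + 11)/(9*6 + 5) = 128/59.
Compare the errors: |x - 13/6| = |321*6 - 13*148|/(148*6) = 2/888, and |x - 128/59| = |321*59 - 128*148|/(148*59) = 5/8732.
Cross-multiplying, 5*888 = 4440 < 17464 = 2*8732, so 5/8732 is smaller: the intermediate fraction 128/59 is closer to x than 13/6.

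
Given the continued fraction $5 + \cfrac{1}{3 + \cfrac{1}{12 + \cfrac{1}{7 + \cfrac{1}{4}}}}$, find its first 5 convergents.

Using the convergent recurrence p_i = a_i*p_{i-1} + p_{i-2}, q_i = a_i*q_{i-1} + q_{i-2} with p_{-2}=0, p_{-1}=1, q_{-2}=1, q_{-1}=0:
  i=0: a_0=5, p_0 = 5*1 + 0 = 5, q_0 = 5*0 + 1 = 1.
  i=1: a_1=3, p_1 = 3*5 + 1 = 16, q_1 = 3*1 + 0 = 3.
  i=2: a_2=12, p_2 = 12*16 + 5 = 197, q_2 = 12*3 + 1 = 37.
  i=3: a_3=7, p_3 = 7*197 + 16 = 1395, q_3 = 7*37 + 3 = 262.
  i=4: a_4=4, p_4 = 4*1395 + 197 = 5777, q_4 = 4*262 + 37 = 1085.

5/1, 16/3, 197/37, 1395/262, 5777/1085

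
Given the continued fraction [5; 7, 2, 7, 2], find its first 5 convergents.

5/1, 36/7, 77/15, 575/112, 1227/239

Using the convergent recurrence p_i = a_i*p_{i-1} + p_{i-2}, q_i = a_i*q_{i-1} + q_{i-2} with p_{-2}=0, p_{-1}=1, q_{-2}=1, q_{-1}=0:
  i=0: a_0=5, p_0 = 5*1 + 0 = 5, q_0 = 5*0 + 1 = 1.
  i=1: a_1=7, p_1 = 7*5 + 1 = 36, q_1 = 7*1 + 0 = 7.
  i=2: a_2=2, p_2 = 2*36 + 5 = 77, q_2 = 2*7 + 1 = 15.
  i=3: a_3=7, p_3 = 7*77 + 36 = 575, q_3 = 7*15 + 7 = 112.
  i=4: a_4=2, p_4 = 2*575 + 77 = 1227, q_4 = 2*112 + 15 = 239.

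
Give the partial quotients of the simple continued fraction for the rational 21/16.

[1; 3, 5]

Run the Euclidean algorithm on 21 and 16; the successive quotients are the partial quotients a_0, a_1, ... (each step inverts the fractional part left over by the previous one):
  21 = 1*16 + 5, so a_0 = 1.
  16 = 3*5 + 1, so a_1 = 3.
  5 = 5*1 + 0, so a_2 = 5.
The remainder reaches 0 after 3 divisions, so the expansion has 3 partial quotients, read off in order.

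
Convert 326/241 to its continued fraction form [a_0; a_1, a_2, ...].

[1; 2, 1, 5, 14]

Run the Euclidean algorithm on 326 and 241; the successive quotients are the partial quotients a_0, a_1, ... (each step inverts the fractional part left over by the previous one):
  326 = 1*241 + 85, so a_0 = 1.
  241 = 2*85 + 71, so a_1 = 2.
  85 = 1*71 + 14, so a_2 = 1.
  71 = 5*14 + 1, so a_3 = 5.
  14 = 14*1 + 0, so a_4 = 14.
The remainder reaches 0 after 5 divisions, so the expansion has 5 partial quotients, read off in order.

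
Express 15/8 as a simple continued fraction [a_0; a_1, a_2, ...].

[1; 1, 7]

Run the Euclidean algorithm on 15 and 8; the successive quotients are the partial quotients a_0, a_1, ... (each step inverts the fractional part left over by the previous one):
  15 = 1*8 + 7, so a_0 = 1.
  8 = 1*7 + 1, so a_1 = 1.
  7 = 7*1 + 0, so a_2 = 7.
The remainder reaches 0 after 3 divisions, so the expansion has 3 partial quotients, read off in order.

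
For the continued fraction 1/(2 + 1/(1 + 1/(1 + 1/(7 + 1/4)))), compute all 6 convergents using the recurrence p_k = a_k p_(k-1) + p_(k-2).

Using the convergent recurrence p_i = a_i*p_{i-1} + p_{i-2}, q_i = a_i*q_{i-1} + q_{i-2} with p_{-2}=0, p_{-1}=1, q_{-2}=1, q_{-1}=0:
  i=0: a_0=0, p_0 = 0*1 + 0 = 0, q_0 = 0*0 + 1 = 1.
  i=1: a_1=2, p_1 = 2*0 + 1 = 1, q_1 = 2*1 + 0 = 2.
  i=2: a_2=1, p_2 = 1*1 + 0 = 1, q_2 = 1*2 + 1 = 3.
  i=3: a_3=1, p_3 = 1*1 + 1 = 2, q_3 = 1*3 + 2 = 5.
  i=4: a_4=7, p_4 = 7*2 + 1 = 15, q_4 = 7*5 + 3 = 38.
  i=5: a_5=4, p_5 = 4*15 + 2 = 62, q_5 = 4*38 + 5 = 157.

0/1, 1/2, 1/3, 2/5, 15/38, 62/157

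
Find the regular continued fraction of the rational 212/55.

Run the Euclidean algorithm on 212 and 55; the successive quotients are the partial quotients a_0, a_1, ... (each step inverts the fractional part left over by the previous one):
  212 = 3*55 + 47, so a_0 = 3.
  55 = 1*47 + 8, so a_1 = 1.
  47 = 5*8 + 7, so a_2 = 5.
  8 = 1*7 + 1, so a_3 = 1.
  7 = 7*1 + 0, so a_4 = 7.
The remainder reaches 0 after 5 divisions, so the expansion has 5 partial quotients, read off in order.

[3; 1, 5, 1, 7]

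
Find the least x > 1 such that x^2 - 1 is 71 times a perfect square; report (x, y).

First expand sqrt(71) as a continued fraction. With x_i = (sqrt(71) + m_i)/d_i and (m_0, d_0) = (0, 1): a_0 = floor(sqrt(71)) = 8, since 8^2 = 64 <= 71 < 81 = 9^2.
Iterate m_{i+1} = d_i*a_i - m_i, d_{i+1} = (71 - m_{i+1}^2)/d_i, a_{i+1} = floor((a_0 + m_{i+1})/d_{i+1}):
  m_1 = 1*8 - 0 = 8, d_1 = (71 - 8^2)/1 = 7/1 = 7, a_1 = floor((8 + 8)/7) = 2.
  m_2 = 7*2 - 8 = 6, d_2 = (71 - 6^2)/7 = 35/7 = 5, a_2 = floor((8 + 6)/5) = 2.
  m_3 = 5*2 - 6 = 4, d_3 = (71 - 4^2)/5 = 55/5 = 11, a_3 = floor((8 + 4)/11) = 1.
  m_4 = 11*1 - 4 = 7, d_4 = (71 - 7^2)/11 = 22/11 = 2, a_4 = floor((8 + 7)/2) = 7.
  m_5 = 2*7 - 7 = 7, d_5 = (71 - 7^2)/2 = 22/2 = 11, a_5 = floor((8 + 7)/11) = 1.
  m_6 = 11*1 - 7 = 4, d_6 = (71 - 4^2)/11 = 55/11 = 5, a_6 = floor((8 + 4)/5) = 2.
  m_7 = 5*2 - 4 = 6, d_7 = (71 - 6^2)/5 = 35/5 = 7, a_7 = floor((8 + 6)/7) = 2.
  m_8 = 7*2 - 6 = 8, d_8 = (71 - 8^2)/7 = 7/7 = 1, a_8 = floor((8 + 8)/1) = 16.
  m_9 = 1*16 - 8 = 8, d_9 = (71 - 8^2)/1 = 7/1 = 7: (m_9, d_9) = (m_1, d_1) = (8, 7), so from here the quotients repeat a_1, ..., a_8; the period length is 8.
So sqrt(71) = [8; (2, 2, 1, 7, 1, 2, 2, 16)] with period length k = 8.
k is even, so the fundamental solution of x^2 - 71y^2 = 1 is (p_{k-1}, q_{k-1}) = (p_7, q_7); compute convergents through index 7.
Convergents (p_i = a_i*p_{i-1} + p_{i-2}, q_i = a_i*q_{i-1} + q_{i-2} with p_{-2}=0, p_{-1}=1, q_{-2}=1, q_{-1}=0):
  i=0: a_0=8, p_0 = 8*1 + 0 = 8, q_0 = 8*0 + 1 = 1.
  i=1: a_1=2, p_1 = 2*8 + 1 = 17, q_1 = 2*1 + 0 = 2.
  i=2: a_2=2, p_2 = 2*17 + 8 = 42, q_2 = 2*2 + 1 = 5.
  i=3: a_3=1, p_3 = 1*42 + 17 = 59, q_3 = 1*5 + 2 = 7.
  i=4: a_4=7, p_4 = 7*59 + 42 = 455, q_4 = 7*7 + 5 = 54.
  i=5: a_5=1, p_5 = 1*455 + 59 = 514, q_5 = 1*54 + 7 = 61.
  i=6: a_6=2, p_6 = 2*514 + 455 = 1483, q_6 = 2*61 + 54 = 176.
  i=7: a_7=2, p_7 = 2*1483 + 514 = 3480, q_7 = 2*176 + 61 = 413.
Check: 3480^2 - 71*413^2 = 12110400 - 12110399 = 1, so (x, y) = (3480, 413) solves the equation, and by the theorem it is the least positive solution.

(x, y) = (3480, 413)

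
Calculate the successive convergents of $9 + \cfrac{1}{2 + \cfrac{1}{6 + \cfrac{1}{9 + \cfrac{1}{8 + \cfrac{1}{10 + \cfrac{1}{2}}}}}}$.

Using the convergent recurrence p_i = a_i*p_{i-1} + p_{i-2}, q_i = a_i*q_{i-1} + q_{i-2} with p_{-2}=0, p_{-1}=1, q_{-2}=1, q_{-1}=0:
  i=0: a_0=9, p_0 = 9*1 + 0 = 9, q_0 = 9*0 + 1 = 1.
  i=1: a_1=2, p_1 = 2*9 + 1 = 19, q_1 = 2*1 + 0 = 2.
  i=2: a_2=6, p_2 = 6*19 + 9 = 123, q_2 = 6*2 + 1 = 13.
  i=3: a_3=9, p_3 = 9*123 + 19 = 1126, q_3 = 9*13 + 2 = 119.
  i=4: a_4=8, p_4 = 8*1126 + 123 = 9131, q_4 = 8*119 + 13 = 965.
  i=5: a_5=10, p_5 = 10*9131 + 1126 = 92436, q_5 = 10*965 + 119 = 9769.
  i=6: a_6=2, p_6 = 2*92436 + 9131 = 194003, q_6 = 2*9769 + 965 = 20503.

9/1, 19/2, 123/13, 1126/119, 9131/965, 92436/9769, 194003/20503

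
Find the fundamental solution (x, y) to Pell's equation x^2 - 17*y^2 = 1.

(x, y) = (33, 8)

First expand sqrt(17) as a continued fraction. With x_i = (sqrt(17) + m_i)/d_i and (m_0, d_0) = (0, 1): a_0 = floor(sqrt(17)) = 4, since 4^2 = 16 <= 17 < 25 = 5^2.
Iterate m_{i+1} = d_i*a_i - m_i, d_{i+1} = (17 - m_{i+1}^2)/d_i, a_{i+1} = floor((a_0 + m_{i+1})/d_{i+1}):
  m_1 = 1*4 - 0 = 4, d_1 = (17 - 4^2)/1 = 1/1 = 1, a_1 = floor((4 + 4)/1) = 8.
  m_2 = 1*8 - 4 = 4, d_2 = (17 - 4^2)/1 = 1/1 = 1: (m_2, d_2) = (m_1, d_1) = (4, 1), so from here the quotient a_1 repeats; the period length is 1.
So sqrt(17) = [4; (8)] with period length k = 1.
k is odd, so (p_{k-1}, q_{k-1}) only solves x^2 - 17y^2 = -1 and the fundamental solution of x^2 - 17y^2 = 1 is (p_{2k-1}, q_{2k-1}) = (p_1, q_1); compute convergents through index 1, running through the period twice.
Convergents (p_i = a_i*p_{i-1} + p_{i-2}, q_i = a_i*q_{i-1} + q_{i-2} with p_{-2}=0, p_{-1}=1, q_{-2}=1, q_{-1}=0):
  i=0: a_0=4, p_0 = 4*1 + 0 = 4, q_0 = 4*0 + 1 = 1.
  i=1: a_1=8, p_1 = 8*4 + 1 = 33, q_1 = 8*1 + 0 = 8.
Indeed p_0^2 - 17*q_0^2 = 16 - 17 = -1, not +1.
Check: 33^2 - 17*8^2 = 1089 - 1088 = 1, so (x, y) = (33, 8) solves the equation, and by the theorem it is the least positive solution.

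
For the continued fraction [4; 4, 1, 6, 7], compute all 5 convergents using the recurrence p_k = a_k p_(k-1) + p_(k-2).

Using the convergent recurrence p_i = a_i*p_{i-1} + p_{i-2}, q_i = a_i*q_{i-1} + q_{i-2} with p_{-2}=0, p_{-1}=1, q_{-2}=1, q_{-1}=0:
  i=0: a_0=4, p_0 = 4*1 + 0 = 4, q_0 = 4*0 + 1 = 1.
  i=1: a_1=4, p_1 = 4*4 + 1 = 17, q_1 = 4*1 + 0 = 4.
  i=2: a_2=1, p_2 = 1*17 + 4 = 21, q_2 = 1*4 + 1 = 5.
  i=3: a_3=6, p_3 = 6*21 + 17 = 143, q_3 = 6*5 + 4 = 34.
  i=4: a_4=7, p_4 = 7*143 + 21 = 1022, q_4 = 7*34 + 5 = 243.

4/1, 17/4, 21/5, 143/34, 1022/243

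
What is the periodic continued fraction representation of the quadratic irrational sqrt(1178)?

Write x_i = (sqrt(1178) + m_i)/d_i with (m_0, d_0) = (0, 1). a_0 = floor(sqrt(1178)) = 34, since 34^2 = 1156 <= 1178 < 1225 = 35^2.
Iterate m_{i+1} = d_i*a_i - m_i, d_{i+1} = (1178 - m_{i+1}^2)/d_i, a_{i+1} = floor((a_0 + m_{i+1})/d_{i+1}):
  m_1 = 1*34 - 0 = 34, d_1 = (1178 - 34^2)/1 = 22/1 = 22, a_1 = floor((34 + 34)/22) = 3.
  m_2 = 22*3 - 34 = 32, d_2 = (1178 - 32^2)/22 = 154/22 = 7, a_2 = floor((34 + 32)/7) = 9.
  m_3 = 7*9 - 32 = 31, d_3 = (1178 - 31^2)/7 = 217/7 = 31, a_3 = floor((34 + 31)/31) = 2.
  m_4 = 31*2 - 31 = 31, d_4 = (1178 - 31^2)/31 = 217/31 = 7, a_4 = floor((34 + 31)/7) = 9.
  m_5 = 7*9 - 31 = 32, d_5 = (1178 - 32^2)/7 = 154/7 = 22, a_5 = floor((34 + 32)/22) = 3.
  m_6 = 22*3 - 32 = 34, d_6 = (1178 - 34^2)/22 = 22/22 = 1, a_6 = floor((34 + 34)/1) = 68.
  m_7 = 1*68 - 34 = 34, d_7 = (1178 - 34^2)/1 = 22/1 = 22: (m_7, d_7) = (m_1, d_1) = (34, 22), so from here the quotients repeat a_1, ..., a_6; the period length is 6.
Hence the expansion of sqrt(1178) is a_0 = 34 followed by the repeating block 3, 9, 2, 9, 3, 68 (period 6).

[34; (3, 9, 2, 9, 3, 68)]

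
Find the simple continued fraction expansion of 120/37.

Run the Euclidean algorithm on 120 and 37; the successive quotients are the partial quotients a_0, a_1, ... (each step inverts the fractional part left over by the previous one):
  120 = 3*37 + 9, so a_0 = 3.
  37 = 4*9 + 1, so a_1 = 4.
  9 = 9*1 + 0, so a_2 = 9.
The remainder reaches 0 after 3 divisions, so the expansion has 3 partial quotients, read off in order.

[3; 4, 9]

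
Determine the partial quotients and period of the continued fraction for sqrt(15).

Write x_i = (sqrt(15) + m_i)/d_i with (m_0, d_0) = (0, 1). a_0 = floor(sqrt(15)) = 3, since 3^2 = 9 <= 15 < 16 = 4^2.
Iterate m_{i+1} = d_i*a_i - m_i, d_{i+1} = (15 - m_{i+1}^2)/d_i, a_{i+1} = floor((a_0 + m_{i+1})/d_{i+1}):
  m_1 = 1*3 - 0 = 3, d_1 = (15 - 3^2)/1 = 6/1 = 6, a_1 = floor((3 + 3)/6) = 1.
  m_2 = 6*1 - 3 = 3, d_2 = (15 - 3^2)/6 = 6/6 = 1, a_2 = floor((3 + 3)/1) = 6.
  m_3 = 1*6 - 3 = 3, d_3 = (15 - 3^2)/1 = 6/1 = 6: (m_3, d_3) = (m_1, d_1) = (3, 6), so from here the quotients repeat a_1, a_2; the period length is 2.
Hence the expansion of sqrt(15) is a_0 = 3 followed by the repeating block 1, 6 (period 2).

[3; (1, 6)]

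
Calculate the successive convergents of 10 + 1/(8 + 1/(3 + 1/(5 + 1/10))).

10/1, 81/8, 253/25, 1346/133, 13713/1355

Using the convergent recurrence p_i = a_i*p_{i-1} + p_{i-2}, q_i = a_i*q_{i-1} + q_{i-2} with p_{-2}=0, p_{-1}=1, q_{-2}=1, q_{-1}=0:
  i=0: a_0=10, p_0 = 10*1 + 0 = 10, q_0 = 10*0 + 1 = 1.
  i=1: a_1=8, p_1 = 8*10 + 1 = 81, q_1 = 8*1 + 0 = 8.
  i=2: a_2=3, p_2 = 3*81 + 10 = 253, q_2 = 3*8 + 1 = 25.
  i=3: a_3=5, p_3 = 5*253 + 81 = 1346, q_3 = 5*25 + 8 = 133.
  i=4: a_4=10, p_4 = 10*1346 + 253 = 13713, q_4 = 10*133 + 25 = 1355.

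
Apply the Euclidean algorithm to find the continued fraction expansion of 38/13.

[2; 1, 12]

Run the Euclidean algorithm on 38 and 13; the successive quotients are the partial quotients a_0, a_1, ... (each step inverts the fractional part left over by the previous one):
  38 = 2*13 + 12, so a_0 = 2.
  13 = 1*12 + 1, so a_1 = 1.
  12 = 12*1 + 0, so a_2 = 12.
The remainder reaches 0 after 3 divisions, so the expansion has 3 partial quotients, read off in order.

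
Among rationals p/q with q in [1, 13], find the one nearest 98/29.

27/8

Expand x = 98/29 as a continued fraction with the Euclidean algorithm:
  98 = 3*29 + 11, so a_0 = 3.
  29 = 2*11 + 7, so a_1 = 2.
  11 = 1*7 + 4, so a_2 = 1.
  7 = 1*4 + 3, so a_3 = 1.
  4 = 1*3 + 1, so a_4 = 1.
  3 = 3*1 + 0, so a_5 = 3.
so x = [3; 2, 1, 1, 1, 3].
Convergents (p_i = a_i*p_{i-1} + p_{i-2}, q_i = a_i*q_{i-1} + q_{i-2} with p_{-2}=0, p_{-1}=1, q_{-2}=1, q_{-1}=0), until the denominator exceeds 13:
  i=0: a_0=3, p_0 = 3*1 + 0 = 3, q_0 = 3*0 + 1 = 1.
  i=1: a_1=2, p_1 = 2*3 + 1 = 7, q_1 = 2*1 + 0 = 2.
  i=2: a_2=1, p_2 = 1*7 + 3 = 10, q_2 = 1*2 + 1 = 3.
  i=3: a_3=1, p_3 = 1*10 + 7 = 17, q_3 = 1*3 + 2 = 5.
  i=4: a_4=1, p_4 = 1*17 + 10 = 27, q_4 = 1*5 + 3 = 8.
  i=5: a_5=3, p_5 = 3*27 + 17 = 98, q_5 = 3*8 + 5 = 29.
q_5 = 29 > 13, so the last convergent with denominator <= 13 is p_4/q_4 = 27/8.
The closest fraction with denominator <= 13 is either p_4/q_4 or the intermediate fraction (k*p_4 + p_3)/(k*q_4 + q_3) with the largest k >= 1 whose denominator stays <= 13; these approach x as k grows, and every other convergent or intermediate fraction in range is farther away.
Largest k: floor((13 - q_3)/q_4) = floor((13 - 5)/8) = 1.
That gives (1*27 + 17)/(1*8 + 5) = 44/13.
Compare the errors: |x - 27/8| = |98*8 - 27*29|/(29*8) = 1/232, and |x - 44/13| = |98*13 - 44*29|/(29*13) = 2/377.
Cross-multiplying, 1*377 = 377 < 464 = 2*232, so 1/232 is smaller: the convergent 27/8 is closer to x than 44/13.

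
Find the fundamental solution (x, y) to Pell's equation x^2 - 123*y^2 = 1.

First expand sqrt(123) as a continued fraction. With x_i = (sqrt(123) + m_i)/d_i and (m_0, d_0) = (0, 1): a_0 = floor(sqrt(123)) = 11, since 11^2 = 121 <= 123 < 144 = 12^2.
Iterate m_{i+1} = d_i*a_i - m_i, d_{i+1} = (123 - m_{i+1}^2)/d_i, a_{i+1} = floor((a_0 + m_{i+1})/d_{i+1}):
  m_1 = 1*11 - 0 = 11, d_1 = (123 - 11^2)/1 = 2/1 = 2, a_1 = floor((11 + 11)/2) = 11.
  m_2 = 2*11 - 11 = 11, d_2 = (123 - 11^2)/2 = 2/2 = 1, a_2 = floor((11 + 11)/1) = 22.
  m_3 = 1*22 - 11 = 11, d_3 = (123 - 11^2)/1 = 2/1 = 2: (m_3, d_3) = (m_1, d_1) = (11, 2), so from here the quotients repeat a_1, a_2; the period length is 2.
So sqrt(123) = [11; (11, 22)] with period length k = 2.
k is even, so the fundamental solution of x^2 - 123y^2 = 1 is (p_{k-1}, q_{k-1}) = (p_1, q_1); compute convergents through index 1.
Convergents (p_i = a_i*p_{i-1} + p_{i-2}, q_i = a_i*q_{i-1} + q_{i-2} with p_{-2}=0, p_{-1}=1, q_{-2}=1, q_{-1}=0):
  i=0: a_0=11, p_0 = 11*1 + 0 = 11, q_0 = 11*0 + 1 = 1.
  i=1: a_1=11, p_1 = 11*11 + 1 = 122, q_1 = 11*1 + 0 = 11.
Check: 122^2 - 123*11^2 = 14884 - 14883 = 1, so (x, y) = (122, 11) solves the equation, and by the theorem it is the least positive solution.

(x, y) = (122, 11)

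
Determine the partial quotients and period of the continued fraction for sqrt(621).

Write x_i = (sqrt(621) + m_i)/d_i with (m_0, d_0) = (0, 1). a_0 = floor(sqrt(621)) = 24, since 24^2 = 576 <= 621 < 625 = 25^2.
Iterate m_{i+1} = d_i*a_i - m_i, d_{i+1} = (621 - m_{i+1}^2)/d_i, a_{i+1} = floor((a_0 + m_{i+1})/d_{i+1}):
  m_1 = 1*24 - 0 = 24, d_1 = (621 - 24^2)/1 = 45/1 = 45, a_1 = floor((24 + 24)/45) = 1.
  m_2 = 45*1 - 24 = 21, d_2 = (621 - 21^2)/45 = 180/45 = 4, a_2 = floor((24 + 21)/4) = 11.
  m_3 = 4*11 - 21 = 23, d_3 = (621 - 23^2)/4 = 92/4 = 23, a_3 = floor((24 + 23)/23) = 2.
  m_4 = 23*2 - 23 = 23, d_4 = (621 - 23^2)/23 = 92/23 = 4, a_4 = floor((24 + 23)/4) = 11.
  m_5 = 4*11 - 23 = 21, d_5 = (621 - 21^2)/4 = 180/4 = 45, a_5 = floor((24 + 21)/45) = 1.
  m_6 = 45*1 - 21 = 24, d_6 = (621 - 24^2)/45 = 45/45 = 1, a_6 = floor((24 + 24)/1) = 48.
  m_7 = 1*48 - 24 = 24, d_7 = (621 - 24^2)/1 = 45/1 = 45: (m_7, d_7) = (m_1, d_1) = (24, 45), so from here the quotients repeat a_1, ..., a_6; the period length is 6.
Hence the expansion of sqrt(621) is a_0 = 24 followed by the repeating block 1, 11, 2, 11, 1, 48 (period 6).

[24; (1, 11, 2, 11, 1, 48)]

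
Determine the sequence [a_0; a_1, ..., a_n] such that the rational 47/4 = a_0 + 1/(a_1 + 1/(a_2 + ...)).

[11; 1, 3]

Run the Euclidean algorithm on 47 and 4; the successive quotients are the partial quotients a_0, a_1, ... (each step inverts the fractional part left over by the previous one):
  47 = 11*4 + 3, so a_0 = 11.
  4 = 1*3 + 1, so a_1 = 1.
  3 = 3*1 + 0, so a_2 = 3.
The remainder reaches 0 after 3 divisions, so the expansion has 3 partial quotients, read off in order.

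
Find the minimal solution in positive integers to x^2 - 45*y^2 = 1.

(x, y) = (161, 24)

First expand sqrt(45) as a continued fraction. With x_i = (sqrt(45) + m_i)/d_i and (m_0, d_0) = (0, 1): a_0 = floor(sqrt(45)) = 6, since 6^2 = 36 <= 45 < 49 = 7^2.
Iterate m_{i+1} = d_i*a_i - m_i, d_{i+1} = (45 - m_{i+1}^2)/d_i, a_{i+1} = floor((a_0 + m_{i+1})/d_{i+1}):
  m_1 = 1*6 - 0 = 6, d_1 = (45 - 6^2)/1 = 9/1 = 9, a_1 = floor((6 + 6)/9) = 1.
  m_2 = 9*1 - 6 = 3, d_2 = (45 - 3^2)/9 = 36/9 = 4, a_2 = floor((6 + 3)/4) = 2.
  m_3 = 4*2 - 3 = 5, d_3 = (45 - 5^2)/4 = 20/4 = 5, a_3 = floor((6 + 5)/5) = 2.
  m_4 = 5*2 - 5 = 5, d_4 = (45 - 5^2)/5 = 20/5 = 4, a_4 = floor((6 + 5)/4) = 2.
  m_5 = 4*2 - 5 = 3, d_5 = (45 - 3^2)/4 = 36/4 = 9, a_5 = floor((6 + 3)/9) = 1.
  m_6 = 9*1 - 3 = 6, d_6 = (45 - 6^2)/9 = 9/9 = 1, a_6 = floor((6 + 6)/1) = 12.
  m_7 = 1*12 - 6 = 6, d_7 = (45 - 6^2)/1 = 9/1 = 9: (m_7, d_7) = (m_1, d_1) = (6, 9), so from here the quotients repeat a_1, ..., a_6; the period length is 6.
So sqrt(45) = [6; (1, 2, 2, 2, 1, 12)] with period length k = 6.
k is even, so the fundamental solution of x^2 - 45y^2 = 1 is (p_{k-1}, q_{k-1}) = (p_5, q_5); compute convergents through index 5.
Convergents (p_i = a_i*p_{i-1} + p_{i-2}, q_i = a_i*q_{i-1} + q_{i-2} with p_{-2}=0, p_{-1}=1, q_{-2}=1, q_{-1}=0):
  i=0: a_0=6, p_0 = 6*1 + 0 = 6, q_0 = 6*0 + 1 = 1.
  i=1: a_1=1, p_1 = 1*6 + 1 = 7, q_1 = 1*1 + 0 = 1.
  i=2: a_2=2, p_2 = 2*7 + 6 = 20, q_2 = 2*1 + 1 = 3.
  i=3: a_3=2, p_3 = 2*20 + 7 = 47, q_3 = 2*3 + 1 = 7.
  i=4: a_4=2, p_4 = 2*47 + 20 = 114, q_4 = 2*7 + 3 = 17.
  i=5: a_5=1, p_5 = 1*114 + 47 = 161, q_5 = 1*17 + 7 = 24.
Check: 161^2 - 45*24^2 = 25921 - 25920 = 1, so (x, y) = (161, 24) solves the equation, and by the theorem it is the least positive solution.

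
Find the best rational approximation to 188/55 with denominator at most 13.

41/12

Expand x = 188/55 as a continued fraction with the Euclidean algorithm:
  188 = 3*55 + 23, so a_0 = 3.
  55 = 2*23 + 9, so a_1 = 2.
  23 = 2*9 + 5, so a_2 = 2.
  9 = 1*5 + 4, so a_3 = 1.
  5 = 1*4 + 1, so a_4 = 1.
  4 = 4*1 + 0, so a_5 = 4.
so x = [3; 2, 2, 1, 1, 4].
Convergents (p_i = a_i*p_{i-1} + p_{i-2}, q_i = a_i*q_{i-1} + q_{i-2} with p_{-2}=0, p_{-1}=1, q_{-2}=1, q_{-1}=0), until the denominator exceeds 13:
  i=0: a_0=3, p_0 = 3*1 + 0 = 3, q_0 = 3*0 + 1 = 1.
  i=1: a_1=2, p_1 = 2*3 + 1 = 7, q_1 = 2*1 + 0 = 2.
  i=2: a_2=2, p_2 = 2*7 + 3 = 17, q_2 = 2*2 + 1 = 5.
  i=3: a_3=1, p_3 = 1*17 + 7 = 24, q_3 = 1*5 + 2 = 7.
  i=4: a_4=1, p_4 = 1*24 + 17 = 41, q_4 = 1*7 + 5 = 12.
  i=5: a_5=4, p_5 = 4*41 + 24 = 188, q_5 = 4*12 + 7 = 55.
q_5 = 55 > 13, so the last convergent with denominator <= 13 is p_4/q_4 = 41/12.
The closest fraction with denominator <= 13 is either p_4/q_4 or the intermediate fraction (k*p_4 + p_3)/(k*q_4 + q_3) with the largest k >= 1 whose denominator stays <= 13; these approach x as k grows, and every other convergent or intermediate fraction in range is farther away.
Largest k: floor((13 - q_3)/q_4) = floor((13 - 7)/12) = 0.
Since k = 0, no intermediate fraction beyond p_4/q_4 has denominator <= 13, so the convergent 41/12 is the closest (its error is |188*12 - 41*55|/(55*12) = 1/660).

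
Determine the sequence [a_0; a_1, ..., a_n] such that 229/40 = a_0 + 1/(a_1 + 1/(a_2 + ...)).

Run the Euclidean algorithm on 229 and 40; the successive quotients are the partial quotients a_0, a_1, ... (each step inverts the fractional part left over by the previous one):
  229 = 5*40 + 29, so a_0 = 5.
  40 = 1*29 + 11, so a_1 = 1.
  29 = 2*11 + 7, so a_2 = 2.
  11 = 1*7 + 4, so a_3 = 1.
  7 = 1*4 + 3, so a_4 = 1.
  4 = 1*3 + 1, so a_5 = 1.
  3 = 3*1 + 0, so a_6 = 3.
The remainder reaches 0 after 7 divisions, so the expansion has 7 partial quotients, read off in order.

[5; 1, 2, 1, 1, 1, 3]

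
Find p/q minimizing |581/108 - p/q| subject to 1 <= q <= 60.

Expand x = 581/108 as a continued fraction with the Euclidean algorithm:
  581 = 5*108 + 41, so a_0 = 5.
  108 = 2*41 + 26, so a_1 = 2.
  41 = 1*26 + 15, so a_2 = 1.
  26 = 1*15 + 11, so a_3 = 1.
  15 = 1*11 + 4, so a_4 = 1.
  11 = 2*4 + 3, so a_5 = 2.
  4 = 1*3 + 1, so a_6 = 1.
  3 = 3*1 + 0, so a_7 = 3.
so x = [5; 2, 1, 1, 1, 2, 1, 3].
Convergents (p_i = a_i*p_{i-1} + p_{i-2}, q_i = a_i*q_{i-1} + q_{i-2} with p_{-2}=0, p_{-1}=1, q_{-2}=1, q_{-1}=0), until the denominator exceeds 60:
  i=0: a_0=5, p_0 = 5*1 + 0 = 5, q_0 = 5*0 + 1 = 1.
  i=1: a_1=2, p_1 = 2*5 + 1 = 11, q_1 = 2*1 + 0 = 2.
  i=2: a_2=1, p_2 = 1*11 + 5 = 16, q_2 = 1*2 + 1 = 3.
  i=3: a_3=1, p_3 = 1*16 + 11 = 27, q_3 = 1*3 + 2 = 5.
  i=4: a_4=1, p_4 = 1*27 + 16 = 43, q_4 = 1*5 + 3 = 8.
  i=5: a_5=2, p_5 = 2*43 + 27 = 113, q_5 = 2*8 + 5 = 21.
  i=6: a_6=1, p_6 = 1*113 + 43 = 156, q_6 = 1*21 + 8 = 29.
  i=7: a_7=3, p_7 = 3*156 + 113 = 581, q_7 = 3*29 + 21 = 108.
q_7 = 108 > 60, so the last convergent with denominator <= 60 is p_6/q_6 = 156/29.
The closest fraction with denominator <= 60 is either p_6/q_6 or the intermediate fraction (k*p_6 + p_5)/(k*q_6 + q_5) with the largest k >= 1 whose denominator stays <= 60; these approach x as k grows, and every other convergent or intermediate fraction in range is farther away.
Largest k: floor((60 - q_5)/q_6) = floor((60 - 21)/29) = 1.
That gives (1*156 + 113)/(1*29 + 21) = 269/50.
Compare the errors: |x - 156/29| = |581*29 - 156*108|/(108*29) = 1/3132, and |x - 269/50| = |581*50 - 269*108|/(108*50) = 2/5400.
Cross-multiplying, 1*5400 = 5400 < 6264 = 2*3132, so 1/3132 is smaller: the convergent 156/29 is closer to x than 269/50.

156/29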